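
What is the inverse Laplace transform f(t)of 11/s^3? 11 * t^2/2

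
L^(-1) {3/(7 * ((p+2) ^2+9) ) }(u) exp(-2 * u) * sin(3 * u) /7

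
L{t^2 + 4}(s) 2/s^3 + 4/s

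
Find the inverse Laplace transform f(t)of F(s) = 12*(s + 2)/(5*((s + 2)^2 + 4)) 12*exp(-2*t)*cos(2*t)/5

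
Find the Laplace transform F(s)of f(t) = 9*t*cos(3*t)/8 9*(s^2 - 9)/(8*(s^2+9)^2)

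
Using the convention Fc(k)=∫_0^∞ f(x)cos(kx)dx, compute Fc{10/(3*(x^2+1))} 5*pi*exp(-k)/3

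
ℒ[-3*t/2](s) -3/(2*s^2)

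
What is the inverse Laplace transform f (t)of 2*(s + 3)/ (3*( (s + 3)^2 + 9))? 2*exp (-3*t)*cos (3*t)/3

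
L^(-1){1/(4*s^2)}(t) t/4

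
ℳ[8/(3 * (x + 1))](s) 8 * pi * csc(pi * s)/3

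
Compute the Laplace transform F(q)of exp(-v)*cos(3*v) (q + 1)/((q + 1)^2 + 9)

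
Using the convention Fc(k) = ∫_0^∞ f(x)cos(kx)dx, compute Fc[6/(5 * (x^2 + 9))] pi * exp(-3 * k)/5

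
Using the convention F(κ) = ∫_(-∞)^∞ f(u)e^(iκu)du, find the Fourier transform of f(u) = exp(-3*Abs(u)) 6/(κ^2 + 9)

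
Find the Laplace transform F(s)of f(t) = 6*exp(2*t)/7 6/(7*(s - 2))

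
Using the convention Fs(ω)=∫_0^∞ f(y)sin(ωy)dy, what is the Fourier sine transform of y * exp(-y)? 2 * ω/(ω^2 + 1)^2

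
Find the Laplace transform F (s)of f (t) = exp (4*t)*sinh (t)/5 1/ (5*( (s - 4)^2 - 1))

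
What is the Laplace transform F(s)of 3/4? 3/(4*s)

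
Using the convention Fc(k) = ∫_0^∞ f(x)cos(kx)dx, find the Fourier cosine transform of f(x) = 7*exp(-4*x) 28/(k^2 + 16)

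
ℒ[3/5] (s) 3/(5 * s)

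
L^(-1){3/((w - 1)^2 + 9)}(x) exp(x) * sin(3 * x)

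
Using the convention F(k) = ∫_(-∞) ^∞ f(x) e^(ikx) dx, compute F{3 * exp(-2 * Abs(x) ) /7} 12/(7 * (k^2 + 4) ) 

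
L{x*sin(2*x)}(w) 4*w/(w^2 + 4)^2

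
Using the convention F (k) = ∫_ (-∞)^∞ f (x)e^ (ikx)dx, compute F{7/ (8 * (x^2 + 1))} 7 * pi * exp (-Abs (k))/8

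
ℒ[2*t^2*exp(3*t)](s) 4/(s - 3)^3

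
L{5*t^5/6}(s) 100/s^6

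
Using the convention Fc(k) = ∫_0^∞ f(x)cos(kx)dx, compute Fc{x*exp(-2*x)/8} (4 - k^2)/(8*(k^2 + 4)^2)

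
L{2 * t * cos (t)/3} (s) 2 * (s^2 - 1)/ (3 * (s^2 + 1)^2)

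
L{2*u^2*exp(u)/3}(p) 4/(3*(p - 1)^3)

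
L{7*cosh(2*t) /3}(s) 7*s/(3*(s^2 - 4) ) 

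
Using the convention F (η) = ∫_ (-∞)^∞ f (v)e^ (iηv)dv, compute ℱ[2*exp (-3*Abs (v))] 12/ (η^2 + 9)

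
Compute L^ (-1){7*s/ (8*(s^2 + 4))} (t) 7*cos (2*t)/8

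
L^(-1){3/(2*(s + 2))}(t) 3*exp(-2*t)/2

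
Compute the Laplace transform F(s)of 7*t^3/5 42/(5*s^4)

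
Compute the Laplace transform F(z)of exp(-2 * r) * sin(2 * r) 2/((z + 2)^2 + 4)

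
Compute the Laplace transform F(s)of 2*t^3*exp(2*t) 12/(s - 2)^4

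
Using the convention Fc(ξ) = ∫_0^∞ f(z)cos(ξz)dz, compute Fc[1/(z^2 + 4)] pi * exp(-2 * ξ)/4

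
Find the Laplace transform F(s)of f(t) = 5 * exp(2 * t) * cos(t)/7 5 * (s - 2)/(7 * ((s - 2)^2 + 1))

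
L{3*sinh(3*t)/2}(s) 9/(2*(s^2 - 9))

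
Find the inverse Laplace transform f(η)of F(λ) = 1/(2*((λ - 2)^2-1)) exp(2*η)*sinh(η)/2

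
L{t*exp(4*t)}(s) (s - 4)^(-2)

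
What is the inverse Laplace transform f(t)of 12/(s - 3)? 12*exp(3*t)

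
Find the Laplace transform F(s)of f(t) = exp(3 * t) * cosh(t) (s - 3)/((s - 3)^2 - 1)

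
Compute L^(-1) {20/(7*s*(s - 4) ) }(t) 10*exp(2*t)*sinh(2*t) /7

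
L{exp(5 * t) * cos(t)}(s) (s - 5)/((s - 5)^2 + 1)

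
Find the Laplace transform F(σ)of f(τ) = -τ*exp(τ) -1/(σ - 1)^2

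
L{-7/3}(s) -7/(3*s)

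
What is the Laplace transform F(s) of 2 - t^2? 2/s - 2/s^3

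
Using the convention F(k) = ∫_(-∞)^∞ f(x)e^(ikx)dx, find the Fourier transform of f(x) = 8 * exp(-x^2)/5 8 * sqrt(pi) * exp(-k^2/4)/5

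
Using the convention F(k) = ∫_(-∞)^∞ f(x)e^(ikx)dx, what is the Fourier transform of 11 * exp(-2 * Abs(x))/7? 44/(7 * (k^2 + 4))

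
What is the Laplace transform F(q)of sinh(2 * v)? 2/(q^2 - 4)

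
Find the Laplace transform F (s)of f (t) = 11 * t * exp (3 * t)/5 11/ (5 * (s - 3)^2)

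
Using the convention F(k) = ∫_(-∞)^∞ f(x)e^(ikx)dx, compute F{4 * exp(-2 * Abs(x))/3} 16/(3 * (k^2 + 4))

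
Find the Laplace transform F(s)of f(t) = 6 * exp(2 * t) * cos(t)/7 6 * (s - 2)/(7 * ((s - 2)^2 + 1))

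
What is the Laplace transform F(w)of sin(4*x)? 4/(w^2 + 16)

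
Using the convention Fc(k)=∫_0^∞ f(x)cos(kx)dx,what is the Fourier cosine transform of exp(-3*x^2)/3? sqrt(3)*sqrt(pi)*exp(-k^2/12)/18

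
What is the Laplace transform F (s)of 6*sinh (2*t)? 12/ (s^2-4)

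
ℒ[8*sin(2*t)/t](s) 8*atan(2/s)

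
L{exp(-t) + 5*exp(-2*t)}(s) 1/(s + 1) + 5/(s + 2)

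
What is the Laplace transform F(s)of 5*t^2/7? 10/(7*s^3)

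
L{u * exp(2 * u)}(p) (p - 2)^(-2)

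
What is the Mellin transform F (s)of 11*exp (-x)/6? 11*gamma (s)/6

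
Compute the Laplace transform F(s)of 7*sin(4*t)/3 28/(3*(s^2 + 16))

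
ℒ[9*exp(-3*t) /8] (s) 9/(8*(s+3) ) 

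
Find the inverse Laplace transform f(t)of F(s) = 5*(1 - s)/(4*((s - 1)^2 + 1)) -5*exp(t)*cos(t)/4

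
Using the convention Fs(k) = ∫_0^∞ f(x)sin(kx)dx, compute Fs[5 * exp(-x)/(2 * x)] 5 * atan(k)/2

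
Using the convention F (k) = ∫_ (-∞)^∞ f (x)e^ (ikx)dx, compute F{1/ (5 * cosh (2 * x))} pi/ (10 * cosh (pi * k/4))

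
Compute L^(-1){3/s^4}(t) t^3/2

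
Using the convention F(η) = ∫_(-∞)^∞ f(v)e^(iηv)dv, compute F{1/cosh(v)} pi/cosh(pi*η/2)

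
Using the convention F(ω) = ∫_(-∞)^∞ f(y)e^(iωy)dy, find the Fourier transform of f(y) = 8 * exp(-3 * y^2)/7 8 * sqrt(3) * sqrt(pi) * exp(-ω^2/12)/21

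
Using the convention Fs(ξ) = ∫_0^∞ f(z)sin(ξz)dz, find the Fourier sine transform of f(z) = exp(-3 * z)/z atan(ξ/3)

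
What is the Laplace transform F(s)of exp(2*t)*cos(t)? (s - 2)/((s - 2)^2 + 1)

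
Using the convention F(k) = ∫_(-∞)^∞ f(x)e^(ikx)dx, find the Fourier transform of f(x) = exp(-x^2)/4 sqrt(pi) * exp(-k^2/4)/4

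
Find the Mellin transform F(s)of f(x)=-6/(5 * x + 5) -6 * pi * csc(pi * s)/5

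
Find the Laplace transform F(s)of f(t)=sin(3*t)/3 1/(s^2 + 9)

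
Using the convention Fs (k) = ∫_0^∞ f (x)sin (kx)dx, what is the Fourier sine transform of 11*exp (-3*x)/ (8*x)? 11*atan (k/3)/8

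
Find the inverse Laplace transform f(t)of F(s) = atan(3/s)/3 sin(3 * t)/(3 * t)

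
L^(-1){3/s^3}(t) 3*t^2/2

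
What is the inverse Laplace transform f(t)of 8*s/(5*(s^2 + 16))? 8*cos(4*t)/5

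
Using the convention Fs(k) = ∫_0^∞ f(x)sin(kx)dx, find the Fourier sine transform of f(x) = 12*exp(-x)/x 12*atan(k)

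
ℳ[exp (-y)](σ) gamma (σ)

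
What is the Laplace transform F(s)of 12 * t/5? 12/(5 * s^2)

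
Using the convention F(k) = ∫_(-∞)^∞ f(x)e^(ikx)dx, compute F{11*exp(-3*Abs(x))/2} 33/(k^2 + 9)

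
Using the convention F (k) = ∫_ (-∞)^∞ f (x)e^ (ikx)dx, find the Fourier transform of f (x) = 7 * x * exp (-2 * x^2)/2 7 * sqrt (2) * I * sqrt (pi) * k * exp (-k^2/8)/16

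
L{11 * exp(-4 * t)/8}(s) 11/(8 * (s + 4))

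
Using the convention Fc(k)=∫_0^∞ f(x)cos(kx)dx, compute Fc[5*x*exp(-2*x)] 5*(4 - k^2)/(k^2+4)^2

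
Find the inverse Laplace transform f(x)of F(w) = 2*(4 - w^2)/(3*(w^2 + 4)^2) -2*x*cos(2*x)/3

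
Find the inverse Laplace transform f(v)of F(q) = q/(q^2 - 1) cosh(v)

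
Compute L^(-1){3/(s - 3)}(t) 3*exp(3*t)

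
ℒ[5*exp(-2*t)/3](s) 5/(3*(s+2))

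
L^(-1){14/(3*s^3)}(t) 7*t^2/3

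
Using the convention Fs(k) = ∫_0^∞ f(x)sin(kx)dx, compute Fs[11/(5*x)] 11*pi/10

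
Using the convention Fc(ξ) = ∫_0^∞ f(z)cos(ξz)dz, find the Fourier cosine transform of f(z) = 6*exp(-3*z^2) sqrt(3)*sqrt(pi)*exp(-ξ^2/12)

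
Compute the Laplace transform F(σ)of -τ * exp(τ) -1/(σ - 1)^2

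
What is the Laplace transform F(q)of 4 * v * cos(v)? 4 * (q^2 - 1)/(q^2 + 1)^2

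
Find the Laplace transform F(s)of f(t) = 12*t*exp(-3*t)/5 12/(5*(s + 3)^2)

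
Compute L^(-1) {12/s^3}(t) 6*t^2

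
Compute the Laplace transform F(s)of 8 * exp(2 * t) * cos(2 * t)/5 8 * (s - 2)/(5 * ((s - 2)^2+4))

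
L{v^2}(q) 2/q^3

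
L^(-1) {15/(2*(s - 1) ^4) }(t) 5*t^3*exp(t) /4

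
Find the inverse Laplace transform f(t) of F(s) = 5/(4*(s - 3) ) 5*exp(3*t) /4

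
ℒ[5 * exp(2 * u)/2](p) 5/(2 * (p - 2))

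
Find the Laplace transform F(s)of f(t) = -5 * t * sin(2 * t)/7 -20 * s/(7 * (s^2 + 4)^2)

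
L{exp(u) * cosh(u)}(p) (p - 1)/(p * (p - 2))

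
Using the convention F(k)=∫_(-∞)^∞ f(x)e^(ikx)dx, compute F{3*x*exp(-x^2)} 3*I*sqrt(pi)*k*exp(-k^2/4)/2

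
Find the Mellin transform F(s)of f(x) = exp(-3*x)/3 gamma(s)/(3*3^s)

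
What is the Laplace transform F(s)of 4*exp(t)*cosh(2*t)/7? 4*(s - 1)/(7*((s - 1)^2 - 4))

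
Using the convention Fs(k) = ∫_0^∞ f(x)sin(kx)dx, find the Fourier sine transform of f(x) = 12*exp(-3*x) 12*k/(k^2 + 9)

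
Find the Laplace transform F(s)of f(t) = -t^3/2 -3/s^4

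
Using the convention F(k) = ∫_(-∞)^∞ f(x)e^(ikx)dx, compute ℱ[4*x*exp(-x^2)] 2*I*sqrt(pi)*k*exp(-k^2/4)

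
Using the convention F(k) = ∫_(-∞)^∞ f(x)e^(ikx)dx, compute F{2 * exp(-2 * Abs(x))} 8/(k^2 + 4)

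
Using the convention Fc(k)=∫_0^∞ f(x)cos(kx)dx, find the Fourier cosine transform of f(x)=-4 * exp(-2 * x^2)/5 -sqrt(2) * sqrt(pi) * exp(-k^2/8)/5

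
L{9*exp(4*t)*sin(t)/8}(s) 9/(8*((s - 4)^2 + 1))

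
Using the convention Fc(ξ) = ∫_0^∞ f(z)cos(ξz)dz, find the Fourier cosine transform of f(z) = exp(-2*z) 2/(ξ^2 + 4)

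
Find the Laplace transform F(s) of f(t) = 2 2/s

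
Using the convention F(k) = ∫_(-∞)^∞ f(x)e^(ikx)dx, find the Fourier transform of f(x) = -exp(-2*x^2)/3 -sqrt(2)*sqrt(pi)*exp(-k^2/8)/6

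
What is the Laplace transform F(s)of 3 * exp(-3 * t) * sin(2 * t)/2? 3/((s + 3)^2 + 4)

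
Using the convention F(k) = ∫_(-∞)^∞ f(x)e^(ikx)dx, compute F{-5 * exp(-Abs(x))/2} -5/(k^2 + 1)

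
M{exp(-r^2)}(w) gamma(w/2)/2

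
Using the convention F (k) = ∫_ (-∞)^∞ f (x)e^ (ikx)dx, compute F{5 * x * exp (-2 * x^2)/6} 5 * sqrt (2) * I * sqrt (pi) * k * exp (-k^2/8)/48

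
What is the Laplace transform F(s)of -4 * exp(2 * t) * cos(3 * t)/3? 4 * (2 - s)/(3 * ((s - 2)^2 + 9))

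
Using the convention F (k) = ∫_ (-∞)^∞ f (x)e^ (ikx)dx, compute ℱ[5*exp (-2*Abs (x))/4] 5/ (k^2 + 4)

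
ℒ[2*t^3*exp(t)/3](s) 4/(s - 1)^4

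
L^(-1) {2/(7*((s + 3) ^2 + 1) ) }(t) 2*exp(-3*t)*sin(t) /7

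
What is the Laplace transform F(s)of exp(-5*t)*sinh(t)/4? 1/(4*((s + 5)^2-1))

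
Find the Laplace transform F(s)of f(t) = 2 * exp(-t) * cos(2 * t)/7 2 * (s + 1)/(7 * ((s + 1)^2 + 4))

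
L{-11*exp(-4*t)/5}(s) -11/(5*s + 20)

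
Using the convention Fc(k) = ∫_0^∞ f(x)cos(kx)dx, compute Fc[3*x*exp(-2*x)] 3*(4 - k^2)/(k^2+4)^2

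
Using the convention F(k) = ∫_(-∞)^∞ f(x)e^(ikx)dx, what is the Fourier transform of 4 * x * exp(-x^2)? 2 * I * sqrt(pi) * k * exp(-k^2/4)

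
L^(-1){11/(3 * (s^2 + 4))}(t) 11 * sin(2 * t)/6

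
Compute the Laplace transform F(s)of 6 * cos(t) 6 * s/(s^2+1)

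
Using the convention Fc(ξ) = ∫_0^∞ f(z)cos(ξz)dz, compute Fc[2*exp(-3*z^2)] sqrt(3)*sqrt(pi)*exp(-ξ^2/12)/3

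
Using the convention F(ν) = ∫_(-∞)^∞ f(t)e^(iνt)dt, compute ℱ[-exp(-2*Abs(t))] -4/(ν^2 + 4)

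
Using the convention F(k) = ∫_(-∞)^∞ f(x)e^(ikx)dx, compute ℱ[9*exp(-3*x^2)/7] 3*sqrt(3)*sqrt(pi)*exp(-k^2/12)/7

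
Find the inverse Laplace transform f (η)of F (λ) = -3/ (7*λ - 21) -3*exp (3*η)/7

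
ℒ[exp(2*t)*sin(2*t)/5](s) 2/(5*((s - 2)^2 + 4))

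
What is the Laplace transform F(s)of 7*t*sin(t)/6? 7*s/(3*(s^2 + 1)^2)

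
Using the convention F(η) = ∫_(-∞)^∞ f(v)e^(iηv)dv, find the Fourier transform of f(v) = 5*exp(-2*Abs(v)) 20/(η^2+4)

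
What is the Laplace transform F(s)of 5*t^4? 120/s^5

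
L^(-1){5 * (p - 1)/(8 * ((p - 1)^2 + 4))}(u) 5 * exp(u) * cos(2 * u)/8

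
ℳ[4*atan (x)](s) -2*pi*sec (pi*s/2)/s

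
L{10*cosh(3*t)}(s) 10*s/(s^2 - 9)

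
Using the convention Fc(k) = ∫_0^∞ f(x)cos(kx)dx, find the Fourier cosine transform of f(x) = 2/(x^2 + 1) pi * exp(-k)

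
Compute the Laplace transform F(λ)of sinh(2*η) 2/(λ^2 - 4)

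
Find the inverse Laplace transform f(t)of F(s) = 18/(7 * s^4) 3 * t^3/7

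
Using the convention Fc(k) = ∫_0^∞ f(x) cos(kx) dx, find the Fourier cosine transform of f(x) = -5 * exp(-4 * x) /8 -5/(2 * k^2 + 32) 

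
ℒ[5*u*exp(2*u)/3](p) 5/(3*(p - 2)^2)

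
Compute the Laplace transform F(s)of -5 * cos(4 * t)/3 -5 * s/(3 * s^2 + 48)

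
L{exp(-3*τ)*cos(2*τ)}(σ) (σ + 3)/((σ + 3)^2 + 4)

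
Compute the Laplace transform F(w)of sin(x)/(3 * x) atan(1/w)/3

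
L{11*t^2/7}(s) 22/(7*s^3)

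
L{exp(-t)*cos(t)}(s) (s + 1)/((s + 1)^2 + 1)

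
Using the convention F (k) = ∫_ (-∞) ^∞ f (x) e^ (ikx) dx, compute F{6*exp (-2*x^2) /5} 3*sqrt (2)*sqrt (pi)*exp (-k^2/8) /5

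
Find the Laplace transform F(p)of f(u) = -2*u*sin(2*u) -8*p/(p^2 + 4)^2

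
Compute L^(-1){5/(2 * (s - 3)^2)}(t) 5 * t * exp(3 * t)/2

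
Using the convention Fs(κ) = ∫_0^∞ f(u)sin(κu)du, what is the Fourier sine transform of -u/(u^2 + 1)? -pi * exp(-κ)/2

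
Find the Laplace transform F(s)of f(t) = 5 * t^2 10/s^3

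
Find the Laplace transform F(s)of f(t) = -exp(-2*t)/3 -1/(3*s + 6)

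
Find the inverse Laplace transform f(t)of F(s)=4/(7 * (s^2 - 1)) 4 * sinh(t)/7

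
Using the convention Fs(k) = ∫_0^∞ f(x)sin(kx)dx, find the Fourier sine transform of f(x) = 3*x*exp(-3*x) 18*k/(k^2 + 9)^2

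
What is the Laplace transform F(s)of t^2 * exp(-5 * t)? 2/(s + 5)^3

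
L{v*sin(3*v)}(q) 6*q/(q^2 + 9)^2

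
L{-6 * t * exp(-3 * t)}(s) -6/(s + 3)^2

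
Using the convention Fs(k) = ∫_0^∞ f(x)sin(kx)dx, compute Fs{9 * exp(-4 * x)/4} 9 * k/(4 * (k^2+16))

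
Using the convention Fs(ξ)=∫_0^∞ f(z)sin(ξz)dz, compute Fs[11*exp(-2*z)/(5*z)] 11*atan(ξ/2)/5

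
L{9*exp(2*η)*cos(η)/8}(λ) 9*(λ - 2)/(8*((λ - 2)^2 + 1))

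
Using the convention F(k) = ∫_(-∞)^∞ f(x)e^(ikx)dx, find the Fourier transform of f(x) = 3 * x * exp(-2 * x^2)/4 3 * sqrt(2) * I * sqrt(pi) * k * exp(-k^2/8)/32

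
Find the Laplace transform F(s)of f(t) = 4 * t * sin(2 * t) 16 * s/(s^2 + 4)^2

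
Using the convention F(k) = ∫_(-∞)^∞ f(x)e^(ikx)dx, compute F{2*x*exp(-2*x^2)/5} sqrt(2)*I*sqrt(pi)*k*exp(-k^2/8)/20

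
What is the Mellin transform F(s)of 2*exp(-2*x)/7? 2^(1 - s)*gamma(s)/7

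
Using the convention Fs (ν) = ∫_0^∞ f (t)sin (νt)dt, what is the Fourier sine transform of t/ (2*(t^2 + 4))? pi*exp (-2*ν)/4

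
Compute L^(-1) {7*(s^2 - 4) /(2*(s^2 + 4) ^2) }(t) 7*t*cos(2*t) /2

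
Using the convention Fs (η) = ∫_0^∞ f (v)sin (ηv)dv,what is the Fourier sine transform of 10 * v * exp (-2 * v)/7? 40 * η/ (7 * (η^2 + 4)^2)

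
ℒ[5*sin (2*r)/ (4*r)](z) 5*atan (2/z)/4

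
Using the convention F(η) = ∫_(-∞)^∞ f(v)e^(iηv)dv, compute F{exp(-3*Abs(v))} 6/(η^2+9)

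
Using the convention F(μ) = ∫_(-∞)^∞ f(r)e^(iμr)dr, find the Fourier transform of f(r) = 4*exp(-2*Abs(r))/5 16/(5*(μ^2 + 4))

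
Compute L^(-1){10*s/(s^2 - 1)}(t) 10*cosh(t)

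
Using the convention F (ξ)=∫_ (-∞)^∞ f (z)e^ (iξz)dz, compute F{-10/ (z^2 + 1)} -10*pi*exp (-Abs (ξ))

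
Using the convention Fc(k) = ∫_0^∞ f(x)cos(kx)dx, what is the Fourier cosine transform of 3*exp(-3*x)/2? 9/(2*(k^2+9))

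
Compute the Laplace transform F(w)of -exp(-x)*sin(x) -1/((w + 1)^2 + 1)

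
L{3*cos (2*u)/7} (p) 3*p/ (7*(p^2+4))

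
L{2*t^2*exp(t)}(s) 4/(s - 1)^3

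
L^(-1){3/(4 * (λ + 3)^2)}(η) 3 * η * exp(-3 * η)/4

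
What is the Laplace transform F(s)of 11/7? 11/(7*s)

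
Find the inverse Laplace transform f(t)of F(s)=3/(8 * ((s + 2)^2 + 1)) 3 * exp(-2 * t) * sin(t)/8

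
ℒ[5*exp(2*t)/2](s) 5/(2*(s - 2))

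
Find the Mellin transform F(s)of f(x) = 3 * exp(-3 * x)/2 3^(1 - s) * gamma(s)/2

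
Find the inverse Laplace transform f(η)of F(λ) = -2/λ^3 -η^2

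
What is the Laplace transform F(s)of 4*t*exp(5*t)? 4/(s - 5)^2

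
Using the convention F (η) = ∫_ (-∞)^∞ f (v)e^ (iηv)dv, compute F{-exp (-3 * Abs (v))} -6/ (η^2 + 9)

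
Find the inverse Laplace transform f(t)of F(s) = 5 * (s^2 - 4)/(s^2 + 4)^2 5 * t * cos(2 * t)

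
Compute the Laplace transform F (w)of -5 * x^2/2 -5/w^3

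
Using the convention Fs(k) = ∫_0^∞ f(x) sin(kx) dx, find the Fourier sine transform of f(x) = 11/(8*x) 11*pi/16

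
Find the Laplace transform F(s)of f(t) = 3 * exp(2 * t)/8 3/(8 * (s - 2))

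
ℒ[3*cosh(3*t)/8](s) 3*s/(8*(s^2 - 9))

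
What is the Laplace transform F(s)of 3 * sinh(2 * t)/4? 3/(2 * (s^2-4))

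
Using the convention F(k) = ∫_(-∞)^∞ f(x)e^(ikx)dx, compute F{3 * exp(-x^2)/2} 3 * sqrt(pi) * exp(-k^2/4)/2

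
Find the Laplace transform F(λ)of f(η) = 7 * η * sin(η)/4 7 * λ/(2 * (λ^2 + 1)^2)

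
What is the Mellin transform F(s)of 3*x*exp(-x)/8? 3*gamma(s + 1)/8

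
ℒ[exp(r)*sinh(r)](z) 1/(z*(z - 2))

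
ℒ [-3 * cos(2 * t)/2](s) -3 * s/(2 * s^2 + 8)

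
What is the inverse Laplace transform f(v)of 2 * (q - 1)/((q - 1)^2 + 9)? 2 * exp(v) * cos(3 * v)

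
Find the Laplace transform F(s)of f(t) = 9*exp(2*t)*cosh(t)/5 9*(s - 2)/(5*((s - 2)^2 - 1))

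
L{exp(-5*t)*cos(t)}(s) (s + 5)/((s + 5)^2 + 1)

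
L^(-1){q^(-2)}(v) v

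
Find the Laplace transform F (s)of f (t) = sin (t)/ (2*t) atan (1/s)/2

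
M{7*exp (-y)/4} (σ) 7*gamma (σ)/4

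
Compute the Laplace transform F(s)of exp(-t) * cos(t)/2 (s + 1)/(2 * ((s + 1)^2 + 1))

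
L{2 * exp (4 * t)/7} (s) 2/ (7 * (s - 4))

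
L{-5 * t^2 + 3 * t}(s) 3/s^2 - 10/s^3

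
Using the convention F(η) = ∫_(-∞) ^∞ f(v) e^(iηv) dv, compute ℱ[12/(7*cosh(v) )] 12*pi/(7*cosh(pi*η/2) ) 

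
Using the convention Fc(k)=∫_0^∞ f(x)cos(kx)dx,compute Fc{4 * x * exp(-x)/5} 4 * (1 - k^2)/(5 * (k^2+1)^2)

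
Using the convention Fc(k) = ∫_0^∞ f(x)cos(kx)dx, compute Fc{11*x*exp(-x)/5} 11*(1 - k^2)/(5*(k^2+1)^2)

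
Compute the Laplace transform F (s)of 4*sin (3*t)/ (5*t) 4*atan (3/s)/5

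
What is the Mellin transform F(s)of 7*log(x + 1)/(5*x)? -7*pi*csc(pi*s)/(5*s - 5)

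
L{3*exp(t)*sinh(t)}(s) 3/(s*(s - 2))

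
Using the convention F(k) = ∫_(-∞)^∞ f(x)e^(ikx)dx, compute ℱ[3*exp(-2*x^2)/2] 3*sqrt(2)*sqrt(pi)*exp(-k^2/8)/4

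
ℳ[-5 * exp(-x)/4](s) -5 * gamma(s)/4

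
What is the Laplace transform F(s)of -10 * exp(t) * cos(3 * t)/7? 10 * (1 - s)/(7 * ((s - 1)^2 + 9))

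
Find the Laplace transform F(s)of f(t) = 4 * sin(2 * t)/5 8/(5 * (s^2 + 4))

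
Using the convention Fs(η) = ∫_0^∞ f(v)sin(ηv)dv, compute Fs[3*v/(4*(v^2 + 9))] 3*pi*exp(-3*η)/8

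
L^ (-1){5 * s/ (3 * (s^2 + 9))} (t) 5 * cos (3 * t)/3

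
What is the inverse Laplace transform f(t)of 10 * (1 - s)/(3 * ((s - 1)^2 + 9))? -10 * exp(t) * cos(3 * t)/3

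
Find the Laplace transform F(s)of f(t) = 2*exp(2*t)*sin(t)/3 2/(3*((s - 2)^2 + 1))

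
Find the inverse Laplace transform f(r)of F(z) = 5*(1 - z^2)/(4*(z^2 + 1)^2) -5*r*cos(r)/4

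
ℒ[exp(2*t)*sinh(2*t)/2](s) 1/(s*(s - 4))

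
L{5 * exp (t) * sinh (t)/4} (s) 5/ (4 * s * (s - 2))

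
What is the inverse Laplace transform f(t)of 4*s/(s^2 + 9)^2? 2*t*sin(3*t)/3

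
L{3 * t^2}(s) 6/s^3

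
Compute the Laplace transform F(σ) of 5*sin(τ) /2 5/(2*(σ^2 + 1) ) 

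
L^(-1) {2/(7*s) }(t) 2/7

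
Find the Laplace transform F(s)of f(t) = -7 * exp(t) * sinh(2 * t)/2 -7/((s - 1)^2 - 4)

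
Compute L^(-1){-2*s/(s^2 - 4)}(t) -2*cosh(2*t)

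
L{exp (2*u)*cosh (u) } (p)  (p - 2) / ( (p - 2) ^2 - 1) 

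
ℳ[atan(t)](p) -pi * sec(pi * p/2) /(2 * p) 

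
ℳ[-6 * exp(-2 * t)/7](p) -6 * gamma(p)/(7 * 2^p)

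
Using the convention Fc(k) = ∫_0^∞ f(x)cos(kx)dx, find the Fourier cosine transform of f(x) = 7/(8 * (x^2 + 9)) 7 * pi * exp(-3 * k)/48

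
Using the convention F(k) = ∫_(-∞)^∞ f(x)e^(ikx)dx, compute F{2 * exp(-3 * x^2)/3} 2 * sqrt(3) * sqrt(pi) * exp(-k^2/12)/9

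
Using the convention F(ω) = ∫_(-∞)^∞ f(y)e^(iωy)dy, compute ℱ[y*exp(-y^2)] I*sqrt(pi)*ω*exp(-ω^2/4)/2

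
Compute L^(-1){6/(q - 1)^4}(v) v^3*exp(v)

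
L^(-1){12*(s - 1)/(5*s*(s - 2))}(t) 12*exp(t)*cosh(t)/5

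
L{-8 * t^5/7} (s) -960/ (7 * s^6)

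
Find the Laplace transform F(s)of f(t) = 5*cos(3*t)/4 5*s/(4*(s^2 + 9))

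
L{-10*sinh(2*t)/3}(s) -20/(3*s^2 - 12)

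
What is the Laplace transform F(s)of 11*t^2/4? 11/(2*s^3)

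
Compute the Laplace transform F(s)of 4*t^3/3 8/s^4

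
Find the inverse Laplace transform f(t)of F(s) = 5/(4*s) 5/4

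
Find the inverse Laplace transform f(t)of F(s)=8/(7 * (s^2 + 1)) 8 * sin(t)/7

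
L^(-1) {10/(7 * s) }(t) 10/7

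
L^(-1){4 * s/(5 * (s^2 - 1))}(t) 4 * cosh(t)/5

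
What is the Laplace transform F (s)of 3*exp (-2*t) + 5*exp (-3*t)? 5/ (s + 3) + 3/ (s + 2)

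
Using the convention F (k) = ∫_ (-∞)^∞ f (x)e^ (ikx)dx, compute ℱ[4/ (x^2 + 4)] 2*pi*exp (-2*Abs (k))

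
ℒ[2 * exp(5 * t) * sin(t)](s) 2/((s - 5)^2+1)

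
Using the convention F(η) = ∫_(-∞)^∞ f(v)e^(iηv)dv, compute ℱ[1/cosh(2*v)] pi/(2*cosh(pi*η/4))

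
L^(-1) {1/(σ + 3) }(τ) exp(-3*τ) 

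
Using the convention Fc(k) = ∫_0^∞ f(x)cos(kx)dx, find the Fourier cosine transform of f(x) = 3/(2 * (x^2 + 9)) pi * exp(-3 * k)/4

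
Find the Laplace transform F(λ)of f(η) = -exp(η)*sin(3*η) -3/((λ - 1)^2 + 9)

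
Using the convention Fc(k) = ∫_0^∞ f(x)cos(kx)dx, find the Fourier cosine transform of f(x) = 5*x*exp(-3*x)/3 5*(9 - k^2)/(3*(k^2 + 9)^2)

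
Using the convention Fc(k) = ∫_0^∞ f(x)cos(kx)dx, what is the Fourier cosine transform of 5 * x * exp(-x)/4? 5 * (1 - k^2)/(4 * (k^2 + 1)^2)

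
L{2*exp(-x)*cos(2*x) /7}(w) 2*(w + 1) /(7*((w + 1) ^2 + 4) ) 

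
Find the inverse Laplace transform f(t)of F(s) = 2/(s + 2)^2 2*t*exp(-2*t)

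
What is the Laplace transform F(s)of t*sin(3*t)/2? 3*s/(s^2+9)^2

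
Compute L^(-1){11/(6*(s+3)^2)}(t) 11*t*exp(-3*t)/6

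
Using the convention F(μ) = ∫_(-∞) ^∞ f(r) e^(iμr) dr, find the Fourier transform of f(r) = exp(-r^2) sqrt(pi) * exp(-μ^2/4) 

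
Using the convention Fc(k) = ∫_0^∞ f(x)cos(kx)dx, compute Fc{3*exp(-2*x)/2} 3/(k^2 + 4)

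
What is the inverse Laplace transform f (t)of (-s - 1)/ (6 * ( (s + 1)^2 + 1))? -exp (-t) * cos (t)/6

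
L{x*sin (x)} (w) 2*w/ (w^2+1)^2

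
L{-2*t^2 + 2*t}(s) 2/s^2-4/s^3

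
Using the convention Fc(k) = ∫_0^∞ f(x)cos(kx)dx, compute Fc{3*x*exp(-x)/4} 3*(1 - k^2)/(4*(k^2 + 1)^2)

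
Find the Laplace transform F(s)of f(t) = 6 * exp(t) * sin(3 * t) 18/((s - 1)^2 + 9)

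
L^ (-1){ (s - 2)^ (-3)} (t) t^2 * exp (2 * t)/2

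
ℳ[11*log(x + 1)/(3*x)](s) -11*pi*csc(pi*s)/(3*s - 3)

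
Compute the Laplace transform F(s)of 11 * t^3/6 11/s^4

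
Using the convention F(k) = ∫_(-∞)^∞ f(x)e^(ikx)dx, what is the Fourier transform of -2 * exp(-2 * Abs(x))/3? -8/(3 * k^2 + 12)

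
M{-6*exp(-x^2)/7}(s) -3*gamma(s/2)/7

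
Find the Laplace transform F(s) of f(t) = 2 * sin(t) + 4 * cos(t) 4 * s/(s^2 + 1) + 2/(s^2 + 1) 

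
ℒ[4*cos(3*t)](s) 4*s/(s^2 + 9)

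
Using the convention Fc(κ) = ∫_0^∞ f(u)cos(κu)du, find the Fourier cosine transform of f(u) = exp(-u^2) sqrt(pi) * exp(-κ^2/4)/2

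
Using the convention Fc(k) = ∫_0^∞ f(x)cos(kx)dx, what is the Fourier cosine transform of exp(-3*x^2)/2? sqrt(3)*sqrt(pi)*exp(-k^2/12)/12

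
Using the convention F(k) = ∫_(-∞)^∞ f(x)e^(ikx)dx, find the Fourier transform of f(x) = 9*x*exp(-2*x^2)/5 9*sqrt(2)*I*sqrt(pi)*k*exp(-k^2/8)/40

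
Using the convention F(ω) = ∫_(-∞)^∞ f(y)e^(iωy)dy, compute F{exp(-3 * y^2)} sqrt(3) * sqrt(pi) * exp(-ω^2/12)/3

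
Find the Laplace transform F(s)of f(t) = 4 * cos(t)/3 4 * s/(3 * (s^2 + 1))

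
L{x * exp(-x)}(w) (w + 1)^(-2)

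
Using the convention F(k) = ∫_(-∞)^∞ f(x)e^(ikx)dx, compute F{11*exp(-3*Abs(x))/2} 33/(k^2+9)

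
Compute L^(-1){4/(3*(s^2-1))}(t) 4*sinh(t)/3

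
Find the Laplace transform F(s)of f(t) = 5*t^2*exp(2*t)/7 10/(7*(s - 2)^3)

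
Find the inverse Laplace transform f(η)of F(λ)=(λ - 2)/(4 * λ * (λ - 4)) exp(2 * η) * cosh(2 * η)/4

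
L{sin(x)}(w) 1/(w^2 + 1)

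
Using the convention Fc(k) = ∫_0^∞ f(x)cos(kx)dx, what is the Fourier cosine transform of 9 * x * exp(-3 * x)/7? 9 * (9 - k^2)/(7 * (k^2 + 9)^2)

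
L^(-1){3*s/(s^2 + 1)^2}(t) 3*t*sin(t)/2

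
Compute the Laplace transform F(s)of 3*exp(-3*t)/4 3/(4*(s + 3))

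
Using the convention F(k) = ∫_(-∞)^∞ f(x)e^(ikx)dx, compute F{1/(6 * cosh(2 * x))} pi/(12 * cosh(pi * k/4))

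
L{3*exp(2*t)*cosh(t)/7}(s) 3*(s - 2)/(7*((s - 2)^2 - 1))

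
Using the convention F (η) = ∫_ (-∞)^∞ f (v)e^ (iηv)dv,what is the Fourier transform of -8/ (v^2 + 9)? -8*pi*exp (-3*Abs (η))/3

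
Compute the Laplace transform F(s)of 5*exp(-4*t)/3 5/(3*(s + 4))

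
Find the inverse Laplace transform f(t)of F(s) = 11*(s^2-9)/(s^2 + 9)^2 11*t*cos(3*t)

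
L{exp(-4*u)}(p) 1/(p+4)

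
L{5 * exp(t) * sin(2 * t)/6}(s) 5/(3 * ((s - 1)^2 + 4))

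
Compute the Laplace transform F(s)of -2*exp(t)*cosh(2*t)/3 2*(1 - s)/(3*((s - 1)^2 - 4))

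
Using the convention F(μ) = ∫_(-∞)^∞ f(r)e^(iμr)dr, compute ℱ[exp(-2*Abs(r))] 4/(μ^2 + 4)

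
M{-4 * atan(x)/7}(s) 2 * pi * sec(pi * s/2)/(7 * s)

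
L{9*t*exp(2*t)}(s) 9/(s - 2)^2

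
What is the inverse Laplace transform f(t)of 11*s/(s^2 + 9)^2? 11*t*sin(3*t)/6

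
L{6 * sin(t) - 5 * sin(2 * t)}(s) 6/(s^2+1) - 10/(s^2+4)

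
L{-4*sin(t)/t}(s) -4*atan(1/s)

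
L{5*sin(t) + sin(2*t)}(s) 2/(s^2 + 4) + 5/(s^2 + 1)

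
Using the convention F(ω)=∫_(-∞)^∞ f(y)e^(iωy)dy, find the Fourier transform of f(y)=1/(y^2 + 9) pi*exp(-3*Abs(ω))/3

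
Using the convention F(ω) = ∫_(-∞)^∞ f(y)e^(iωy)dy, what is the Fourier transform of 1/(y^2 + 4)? pi * exp(-2 * Abs(ω))/2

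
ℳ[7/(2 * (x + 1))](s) 7 * pi * csc(pi * s)/2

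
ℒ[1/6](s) 1/(6*s)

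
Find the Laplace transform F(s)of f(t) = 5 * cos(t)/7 5 * s/(7 * (s^2 + 1))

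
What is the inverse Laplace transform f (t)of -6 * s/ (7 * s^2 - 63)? -6 * cosh (3 * t)/7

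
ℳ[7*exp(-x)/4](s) 7*gamma(s)/4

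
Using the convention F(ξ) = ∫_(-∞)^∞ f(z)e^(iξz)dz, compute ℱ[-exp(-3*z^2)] -sqrt(3)*sqrt(pi)*exp(-ξ^2/12)/3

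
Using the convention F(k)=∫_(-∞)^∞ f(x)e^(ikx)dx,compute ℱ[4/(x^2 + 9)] 4*pi*exp(-3*Abs(k))/3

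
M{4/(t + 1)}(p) 4*pi*csc(pi*p)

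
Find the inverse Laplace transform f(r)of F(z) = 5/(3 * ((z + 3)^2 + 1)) 5 * exp(-3 * r) * sin(r)/3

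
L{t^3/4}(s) 3/(2 * s^4)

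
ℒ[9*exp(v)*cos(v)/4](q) 9*(q - 1)/(4*((q - 1)^2+1))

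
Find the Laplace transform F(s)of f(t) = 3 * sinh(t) 3/(s^2 - 1)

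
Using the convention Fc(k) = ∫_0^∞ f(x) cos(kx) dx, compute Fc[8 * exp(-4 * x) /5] 32/(5 * (k^2+16) ) 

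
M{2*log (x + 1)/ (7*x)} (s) -2*pi*csc (pi*s)/ (7*s - 7)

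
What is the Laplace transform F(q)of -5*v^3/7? -30/(7*q^4)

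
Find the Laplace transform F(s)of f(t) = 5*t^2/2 5/s^3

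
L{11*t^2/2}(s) 11/s^3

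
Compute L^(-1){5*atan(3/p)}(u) 5*sin(3*u)/u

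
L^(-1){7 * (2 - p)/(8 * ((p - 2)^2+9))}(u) -7 * exp(2 * u) * cos(3 * u)/8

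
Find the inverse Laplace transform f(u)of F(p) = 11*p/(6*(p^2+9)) 11*cos(3*u)/6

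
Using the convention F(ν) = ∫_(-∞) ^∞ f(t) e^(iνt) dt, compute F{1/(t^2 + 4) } pi*exp(-2*Abs(ν) ) /2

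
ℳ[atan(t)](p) -pi * sec(pi * p/2)/(2 * p)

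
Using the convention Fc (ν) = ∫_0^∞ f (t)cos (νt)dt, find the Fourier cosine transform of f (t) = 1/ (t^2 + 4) pi * exp (-2 * ν)/4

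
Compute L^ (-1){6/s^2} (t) 6 * t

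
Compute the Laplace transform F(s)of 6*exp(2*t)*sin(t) 6/((s - 2)^2+1)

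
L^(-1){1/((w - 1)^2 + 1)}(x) exp(x)*sin(x)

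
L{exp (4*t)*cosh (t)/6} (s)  (s - 4)/ (6*( (s - 4)^2 - 1))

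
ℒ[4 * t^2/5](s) 8/ (5 * s^3)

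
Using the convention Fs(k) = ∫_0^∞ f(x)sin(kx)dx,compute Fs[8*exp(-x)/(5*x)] 8*atan(k)/5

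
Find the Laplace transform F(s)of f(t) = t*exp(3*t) (s - 3)^(-2)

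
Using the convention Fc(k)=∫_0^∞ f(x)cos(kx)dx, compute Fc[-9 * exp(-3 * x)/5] -27/(5 * k^2 + 45)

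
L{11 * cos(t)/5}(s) 11 * s/(5 * (s^2 + 1))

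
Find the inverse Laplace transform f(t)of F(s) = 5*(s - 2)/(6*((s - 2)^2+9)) 5*exp(2*t)*cos(3*t)/6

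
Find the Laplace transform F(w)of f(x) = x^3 6/w^4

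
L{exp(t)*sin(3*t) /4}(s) 3/(4*((s - 1) ^2 + 9) ) 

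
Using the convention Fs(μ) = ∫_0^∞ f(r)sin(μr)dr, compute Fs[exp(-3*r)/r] atan(μ/3)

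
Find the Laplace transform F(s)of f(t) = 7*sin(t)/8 7/(8*(s^2 + 1))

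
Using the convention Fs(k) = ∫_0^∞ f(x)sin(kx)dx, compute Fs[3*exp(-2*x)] 3*k/(k^2 + 4)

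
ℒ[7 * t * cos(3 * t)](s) 7 * (s^2-9)/(s^2+9)^2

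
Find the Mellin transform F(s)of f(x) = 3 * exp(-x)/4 3 * gamma(s)/4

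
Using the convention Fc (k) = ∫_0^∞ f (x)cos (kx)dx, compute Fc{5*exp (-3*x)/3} 5/ (k^2 + 9)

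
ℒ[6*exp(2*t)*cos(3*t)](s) 6*(s - 2)/((s - 2)^2 + 9)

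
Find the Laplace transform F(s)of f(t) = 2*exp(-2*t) 2/(s + 2)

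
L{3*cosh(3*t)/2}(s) 3*s/(2*(s^2 - 9))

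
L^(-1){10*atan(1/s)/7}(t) 10*sin(t)/(7*t)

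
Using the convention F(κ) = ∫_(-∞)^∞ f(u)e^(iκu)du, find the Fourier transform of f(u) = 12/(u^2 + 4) 6*pi*exp(-2*Abs(κ))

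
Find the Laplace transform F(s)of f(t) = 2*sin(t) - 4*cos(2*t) 2/(s^2 + 1) - 4*s/(s^2 + 4)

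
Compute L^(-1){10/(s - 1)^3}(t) 5 * t^2 * exp(t)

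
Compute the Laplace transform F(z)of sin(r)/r atan(1/z)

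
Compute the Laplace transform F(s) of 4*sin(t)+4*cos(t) 4*s/(s^2+1)+4/(s^2+1) 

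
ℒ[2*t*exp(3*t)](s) 2/(s - 3)^2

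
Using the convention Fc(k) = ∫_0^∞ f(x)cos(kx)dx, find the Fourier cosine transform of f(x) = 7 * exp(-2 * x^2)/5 7 * sqrt(2) * sqrt(pi) * exp(-k^2/8)/20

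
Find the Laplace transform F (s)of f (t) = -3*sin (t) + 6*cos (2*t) 6*s/ (s^2 + 4)-3/ (s^2 + 1)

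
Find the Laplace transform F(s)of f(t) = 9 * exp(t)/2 9/(2 * (s - 1))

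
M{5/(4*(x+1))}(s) 5*pi*csc(pi*s)/4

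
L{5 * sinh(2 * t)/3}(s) 10/(3 * (s^2 - 4))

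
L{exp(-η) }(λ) 1/(λ + 1) 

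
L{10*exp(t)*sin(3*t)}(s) 30/((s - 1)^2 + 9)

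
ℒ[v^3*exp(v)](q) 6/(q - 1)^4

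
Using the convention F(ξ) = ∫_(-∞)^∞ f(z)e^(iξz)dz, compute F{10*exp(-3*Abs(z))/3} 20/(ξ^2 + 9)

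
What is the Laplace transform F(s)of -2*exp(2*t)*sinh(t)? -2/((s - 2)^2 - 1)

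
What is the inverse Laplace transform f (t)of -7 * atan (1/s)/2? -7 * sin (t)/ (2 * t)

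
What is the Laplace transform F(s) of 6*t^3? 36/s^4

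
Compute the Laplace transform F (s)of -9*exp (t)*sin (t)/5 -9/ (5*(s - 1)^2 + 5)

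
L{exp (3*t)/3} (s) 1/ (3*(s - 3))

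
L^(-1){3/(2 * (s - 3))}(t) 3 * exp(3 * t)/2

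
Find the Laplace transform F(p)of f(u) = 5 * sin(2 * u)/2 5/(p^2 + 4)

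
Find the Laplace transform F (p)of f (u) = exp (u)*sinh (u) 1/ (p*(p - 2))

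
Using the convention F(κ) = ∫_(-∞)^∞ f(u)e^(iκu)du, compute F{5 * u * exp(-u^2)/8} 5 * I * sqrt(pi) * κ * exp(-κ^2/4)/16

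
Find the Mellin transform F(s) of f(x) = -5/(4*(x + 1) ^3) -5*pi*(s - 2)*(s - 1) /(8*sin(pi*s) ) 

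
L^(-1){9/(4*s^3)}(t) 9*t^2/8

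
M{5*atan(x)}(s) -5*pi*sec(pi*s/2)/(2*s)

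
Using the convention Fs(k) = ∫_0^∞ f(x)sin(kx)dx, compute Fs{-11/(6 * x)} -11 * pi/12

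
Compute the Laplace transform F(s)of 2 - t 2/s - 1/s^2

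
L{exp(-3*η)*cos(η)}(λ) (λ + 3)/((λ + 3)^2 + 1)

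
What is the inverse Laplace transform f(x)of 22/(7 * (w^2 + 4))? 11 * sin(2 * x)/7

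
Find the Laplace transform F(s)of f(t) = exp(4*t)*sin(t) 1/((s - 4)^2+1)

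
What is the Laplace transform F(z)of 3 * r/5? 3/(5 * z^2)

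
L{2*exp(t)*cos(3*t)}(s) 2*(s - 1)/((s - 1)^2 + 9)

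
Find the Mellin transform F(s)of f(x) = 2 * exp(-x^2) gamma(s/2)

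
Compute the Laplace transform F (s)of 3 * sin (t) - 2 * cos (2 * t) 3/ (s^2+1) - 2 * s/ (s^2+4)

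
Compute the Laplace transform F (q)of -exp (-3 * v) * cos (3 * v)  (-q - 3)/ ( (q + 3)^2 + 9)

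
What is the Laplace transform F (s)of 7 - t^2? 7/s - 2/s^3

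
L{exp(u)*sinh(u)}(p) 1/(p*(p - 2))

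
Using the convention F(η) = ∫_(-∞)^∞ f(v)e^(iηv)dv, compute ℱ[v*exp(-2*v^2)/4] sqrt(2)*I*sqrt(pi)*η*exp(-η^2/8)/32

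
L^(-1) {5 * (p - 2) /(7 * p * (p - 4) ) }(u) 5 * exp(2 * u) * cosh(2 * u) /7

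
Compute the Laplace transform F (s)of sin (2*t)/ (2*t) atan (2/s)/2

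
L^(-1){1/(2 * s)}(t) 1/2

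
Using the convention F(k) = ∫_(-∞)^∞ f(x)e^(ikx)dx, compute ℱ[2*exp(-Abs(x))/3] 4/(3*(k^2 + 1))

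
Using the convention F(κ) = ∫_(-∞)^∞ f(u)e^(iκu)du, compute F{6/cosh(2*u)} 3*pi/cosh(pi*κ/4)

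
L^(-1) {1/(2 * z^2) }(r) r/2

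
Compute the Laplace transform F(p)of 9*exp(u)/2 9/(2*(p - 1))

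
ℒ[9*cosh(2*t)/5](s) 9*s/(5*(s^2 - 4))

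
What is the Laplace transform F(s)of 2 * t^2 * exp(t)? 4/(s - 1)^3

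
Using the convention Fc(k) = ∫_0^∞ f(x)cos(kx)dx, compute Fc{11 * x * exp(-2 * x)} 11 * (4 - k^2)/(k^2 + 4)^2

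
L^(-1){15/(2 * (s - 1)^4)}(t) 5 * t^3 * exp(t)/4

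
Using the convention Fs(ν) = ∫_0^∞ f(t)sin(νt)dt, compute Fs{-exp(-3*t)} -ν/(ν^2 + 9)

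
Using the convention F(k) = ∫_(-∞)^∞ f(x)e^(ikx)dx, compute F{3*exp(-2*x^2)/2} 3*sqrt(2)*sqrt(pi)*exp(-k^2/8)/4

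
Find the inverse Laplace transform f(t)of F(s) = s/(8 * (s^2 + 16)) cos(4 * t)/8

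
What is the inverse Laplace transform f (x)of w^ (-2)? x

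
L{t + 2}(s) 2/s + s^(-2)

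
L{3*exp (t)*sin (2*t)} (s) 6/ ( (s - 1)^2 + 4)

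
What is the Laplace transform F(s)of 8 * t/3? 8/(3 * s^2)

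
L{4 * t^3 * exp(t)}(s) 24/(s - 1)^4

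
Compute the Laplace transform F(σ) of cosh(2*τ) σ/(σ^2-4) 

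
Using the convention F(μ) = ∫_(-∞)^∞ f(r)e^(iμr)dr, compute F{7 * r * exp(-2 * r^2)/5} 7 * sqrt(2) * I * sqrt(pi) * μ * exp(-μ^2/8)/40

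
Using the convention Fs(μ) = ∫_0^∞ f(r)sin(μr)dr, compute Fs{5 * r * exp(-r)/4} 5 * μ/(2 * (μ^2 + 1)^2)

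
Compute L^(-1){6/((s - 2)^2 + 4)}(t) 3 * exp(2 * t) * sin(2 * t)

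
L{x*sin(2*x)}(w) 4*w/(w^2 + 4)^2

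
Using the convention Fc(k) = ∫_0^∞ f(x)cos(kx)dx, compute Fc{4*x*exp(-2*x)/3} 4*(4 - k^2)/(3*(k^2+4)^2)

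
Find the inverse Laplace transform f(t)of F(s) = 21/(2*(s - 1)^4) 7*t^3*exp(t)/4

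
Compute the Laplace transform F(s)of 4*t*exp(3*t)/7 4/(7*(s - 3)^2)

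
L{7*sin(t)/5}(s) 7/(5*(s^2 + 1))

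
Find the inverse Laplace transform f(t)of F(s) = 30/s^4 5*t^3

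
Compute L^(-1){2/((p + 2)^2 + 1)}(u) 2 * exp(-2 * u) * sin(u)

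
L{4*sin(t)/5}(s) 4/(5*(s^2+1))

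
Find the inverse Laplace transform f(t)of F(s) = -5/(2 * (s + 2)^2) -5 * t * exp(-2 * t)/2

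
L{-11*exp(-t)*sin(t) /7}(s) -11/(7*(s + 1) ^2 + 7) 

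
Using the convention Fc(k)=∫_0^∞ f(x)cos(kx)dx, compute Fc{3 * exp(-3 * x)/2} 9/(2 * (k^2 + 9))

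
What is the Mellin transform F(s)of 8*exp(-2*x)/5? 2^(3 - s)*gamma(s)/5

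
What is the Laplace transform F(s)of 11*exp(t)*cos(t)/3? 11*(s - 1)/(3*((s - 1)^2 + 1))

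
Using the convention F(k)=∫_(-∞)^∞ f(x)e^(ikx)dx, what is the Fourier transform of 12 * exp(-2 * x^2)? 6 * sqrt(2) * sqrt(pi) * exp(-k^2/8)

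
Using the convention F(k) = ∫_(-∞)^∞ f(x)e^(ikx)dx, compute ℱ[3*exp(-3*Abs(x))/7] 18/(7*(k^2 + 9))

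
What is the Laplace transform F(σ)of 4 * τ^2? 8/σ^3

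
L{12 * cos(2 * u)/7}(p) 12 * p/(7 * (p^2 + 4))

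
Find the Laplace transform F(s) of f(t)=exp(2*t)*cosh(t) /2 (s - 2) /(2*((s - 2) ^2 - 1) ) 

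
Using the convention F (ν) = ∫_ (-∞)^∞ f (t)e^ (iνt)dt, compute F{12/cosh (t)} 12 * pi/cosh (pi * ν/2)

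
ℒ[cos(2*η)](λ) λ/(λ^2 + 4) 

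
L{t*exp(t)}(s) (s - 1)^(-2)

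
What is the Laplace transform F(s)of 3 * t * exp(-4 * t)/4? 3/(4 * (s + 4)^2)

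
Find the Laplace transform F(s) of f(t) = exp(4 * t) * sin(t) 1/((s - 4) ^2 + 1) 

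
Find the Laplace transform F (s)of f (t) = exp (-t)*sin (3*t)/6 1/ (2*( (s + 1)^2 + 9))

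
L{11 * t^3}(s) 66/s^4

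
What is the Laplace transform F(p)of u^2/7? 2/(7*p^3)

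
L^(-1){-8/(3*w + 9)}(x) -8*exp(-3*x)/3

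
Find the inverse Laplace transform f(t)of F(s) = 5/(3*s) 5/3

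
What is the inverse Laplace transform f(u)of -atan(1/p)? -sin(u)/u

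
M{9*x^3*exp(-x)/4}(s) 9*gamma(s + 3)/4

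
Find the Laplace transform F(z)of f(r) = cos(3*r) z/(z^2 + 9)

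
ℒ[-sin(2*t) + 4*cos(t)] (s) 4*s/(s^2 + 1) - 2/(s^2 + 4)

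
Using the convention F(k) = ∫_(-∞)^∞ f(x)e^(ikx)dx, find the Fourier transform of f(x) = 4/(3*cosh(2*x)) 2*pi/(3*cosh(pi*k/4))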